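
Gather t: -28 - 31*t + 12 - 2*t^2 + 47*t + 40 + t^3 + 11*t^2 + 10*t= t^3 + 9*t^2 + 26*t + 24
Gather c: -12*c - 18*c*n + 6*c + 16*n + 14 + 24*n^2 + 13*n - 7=c*(-18*n - 6) + 24*n^2 + 29*n + 7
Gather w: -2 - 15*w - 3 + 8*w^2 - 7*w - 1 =8*w^2 - 22*w - 6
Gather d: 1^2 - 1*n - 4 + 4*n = 3*n - 3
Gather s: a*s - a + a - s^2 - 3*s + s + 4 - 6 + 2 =-s^2 + s*(a - 2)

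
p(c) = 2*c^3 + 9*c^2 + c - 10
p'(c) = 6*c^2 + 18*c + 1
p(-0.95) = -4.54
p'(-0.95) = -10.68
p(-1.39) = 0.63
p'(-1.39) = -12.43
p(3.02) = 130.19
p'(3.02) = 110.08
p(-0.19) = -9.88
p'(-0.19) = -2.20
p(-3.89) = 4.57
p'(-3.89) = 21.77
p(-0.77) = -6.35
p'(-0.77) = -9.30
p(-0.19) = -9.88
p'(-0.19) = -2.20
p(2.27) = 62.04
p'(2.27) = 72.78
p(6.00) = 752.00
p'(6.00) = 325.00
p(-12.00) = -2182.00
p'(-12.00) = 649.00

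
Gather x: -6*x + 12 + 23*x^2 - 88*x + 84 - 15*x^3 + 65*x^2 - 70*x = -15*x^3 + 88*x^2 - 164*x + 96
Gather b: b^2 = b^2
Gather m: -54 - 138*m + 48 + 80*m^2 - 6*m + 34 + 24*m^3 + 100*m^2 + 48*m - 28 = 24*m^3 + 180*m^2 - 96*m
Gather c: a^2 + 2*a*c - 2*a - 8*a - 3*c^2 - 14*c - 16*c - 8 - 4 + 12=a^2 - 10*a - 3*c^2 + c*(2*a - 30)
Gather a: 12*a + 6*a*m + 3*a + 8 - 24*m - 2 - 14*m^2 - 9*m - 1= a*(6*m + 15) - 14*m^2 - 33*m + 5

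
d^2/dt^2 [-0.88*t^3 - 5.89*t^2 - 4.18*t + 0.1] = -5.28*t - 11.78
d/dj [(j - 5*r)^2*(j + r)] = 3*(j - 5*r)*(j - r)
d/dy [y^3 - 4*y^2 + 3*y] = 3*y^2 - 8*y + 3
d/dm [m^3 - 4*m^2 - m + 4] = 3*m^2 - 8*m - 1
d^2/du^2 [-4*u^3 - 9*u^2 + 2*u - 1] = -24*u - 18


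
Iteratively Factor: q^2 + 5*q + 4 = (q + 4)*(q + 1)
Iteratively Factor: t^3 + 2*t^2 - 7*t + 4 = (t - 1)*(t^2 + 3*t - 4) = (t - 1)^2*(t + 4)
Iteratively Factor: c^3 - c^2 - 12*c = (c - 4)*(c^2 + 3*c) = c*(c - 4)*(c + 3)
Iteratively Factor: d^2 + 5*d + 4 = (d + 1)*(d + 4)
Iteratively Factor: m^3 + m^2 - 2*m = (m - 1)*(m^2 + 2*m) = (m - 1)*(m + 2)*(m)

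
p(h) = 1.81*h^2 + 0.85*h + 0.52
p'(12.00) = 44.29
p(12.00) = 271.36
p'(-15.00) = -53.45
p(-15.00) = 395.02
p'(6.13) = 23.04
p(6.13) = 73.74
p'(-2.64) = -8.71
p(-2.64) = 10.89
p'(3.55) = 13.70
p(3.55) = 26.35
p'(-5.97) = -20.76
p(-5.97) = 59.96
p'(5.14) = 19.46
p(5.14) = 52.71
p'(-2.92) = -9.72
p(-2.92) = 13.47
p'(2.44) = 9.68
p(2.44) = 13.37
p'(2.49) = 9.86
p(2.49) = 13.86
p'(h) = 3.62*h + 0.85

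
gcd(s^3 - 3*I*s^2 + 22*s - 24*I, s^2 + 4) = 1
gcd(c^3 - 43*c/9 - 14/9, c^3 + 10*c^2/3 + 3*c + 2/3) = c^2 + 7*c/3 + 2/3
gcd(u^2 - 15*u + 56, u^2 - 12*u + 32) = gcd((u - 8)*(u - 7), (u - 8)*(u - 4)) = u - 8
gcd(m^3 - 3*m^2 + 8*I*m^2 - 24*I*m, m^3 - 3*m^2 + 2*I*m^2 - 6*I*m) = m^2 - 3*m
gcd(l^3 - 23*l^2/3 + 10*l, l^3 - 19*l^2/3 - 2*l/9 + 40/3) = l^2 - 23*l/3 + 10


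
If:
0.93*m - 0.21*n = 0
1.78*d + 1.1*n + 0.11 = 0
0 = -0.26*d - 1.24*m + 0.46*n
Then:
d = -0.03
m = -0.01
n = -0.05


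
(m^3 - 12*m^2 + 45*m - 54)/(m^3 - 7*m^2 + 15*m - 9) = (m - 6)/(m - 1)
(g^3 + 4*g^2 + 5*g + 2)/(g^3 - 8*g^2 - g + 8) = (g^2 + 3*g + 2)/(g^2 - 9*g + 8)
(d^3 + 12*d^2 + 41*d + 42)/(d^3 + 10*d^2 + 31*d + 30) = (d + 7)/(d + 5)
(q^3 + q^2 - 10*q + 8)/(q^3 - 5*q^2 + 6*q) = (q^2 + 3*q - 4)/(q*(q - 3))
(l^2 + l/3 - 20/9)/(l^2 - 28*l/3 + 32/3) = (l + 5/3)/(l - 8)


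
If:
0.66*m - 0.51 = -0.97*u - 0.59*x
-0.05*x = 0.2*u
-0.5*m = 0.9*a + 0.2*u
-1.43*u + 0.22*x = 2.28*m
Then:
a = -0.08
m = 0.25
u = -0.25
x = 0.99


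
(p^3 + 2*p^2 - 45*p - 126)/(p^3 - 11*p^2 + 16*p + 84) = (p^2 + 9*p + 18)/(p^2 - 4*p - 12)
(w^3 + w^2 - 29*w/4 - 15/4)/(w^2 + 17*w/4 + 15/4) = (4*w^2 - 8*w - 5)/(4*w + 5)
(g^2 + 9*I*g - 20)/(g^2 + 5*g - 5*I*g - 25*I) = (g^2 + 9*I*g - 20)/(g^2 + 5*g*(1 - I) - 25*I)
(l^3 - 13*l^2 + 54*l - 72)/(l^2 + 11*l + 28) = (l^3 - 13*l^2 + 54*l - 72)/(l^2 + 11*l + 28)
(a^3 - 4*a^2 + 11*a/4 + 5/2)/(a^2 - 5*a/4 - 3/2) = (4*a^2 - 8*a - 5)/(4*a + 3)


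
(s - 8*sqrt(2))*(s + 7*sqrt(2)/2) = s^2 - 9*sqrt(2)*s/2 - 56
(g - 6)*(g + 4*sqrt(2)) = g^2 - 6*g + 4*sqrt(2)*g - 24*sqrt(2)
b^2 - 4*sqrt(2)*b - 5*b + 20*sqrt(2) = (b - 5)*(b - 4*sqrt(2))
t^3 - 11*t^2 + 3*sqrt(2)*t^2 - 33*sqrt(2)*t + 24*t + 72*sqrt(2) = (t - 8)*(t - 3)*(t + 3*sqrt(2))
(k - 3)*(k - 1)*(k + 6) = k^3 + 2*k^2 - 21*k + 18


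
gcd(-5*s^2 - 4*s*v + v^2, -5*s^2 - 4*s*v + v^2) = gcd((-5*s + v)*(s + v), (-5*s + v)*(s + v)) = 5*s^2 + 4*s*v - v^2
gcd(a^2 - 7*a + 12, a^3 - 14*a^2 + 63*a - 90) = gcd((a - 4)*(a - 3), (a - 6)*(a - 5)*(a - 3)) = a - 3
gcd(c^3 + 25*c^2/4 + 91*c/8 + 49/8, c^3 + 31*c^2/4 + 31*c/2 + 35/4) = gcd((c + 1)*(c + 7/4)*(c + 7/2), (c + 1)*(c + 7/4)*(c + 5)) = c^2 + 11*c/4 + 7/4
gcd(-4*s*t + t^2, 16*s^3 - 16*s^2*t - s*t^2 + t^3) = 4*s - t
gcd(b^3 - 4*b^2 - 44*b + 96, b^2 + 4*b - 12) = b^2 + 4*b - 12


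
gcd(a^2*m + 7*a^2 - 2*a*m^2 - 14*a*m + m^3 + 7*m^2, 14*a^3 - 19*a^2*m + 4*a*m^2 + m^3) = a - m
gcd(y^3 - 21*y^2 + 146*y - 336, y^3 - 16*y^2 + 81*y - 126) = y^2 - 13*y + 42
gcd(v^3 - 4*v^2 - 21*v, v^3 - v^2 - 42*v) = v^2 - 7*v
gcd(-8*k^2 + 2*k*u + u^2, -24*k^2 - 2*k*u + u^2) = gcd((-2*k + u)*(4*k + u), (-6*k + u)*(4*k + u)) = 4*k + u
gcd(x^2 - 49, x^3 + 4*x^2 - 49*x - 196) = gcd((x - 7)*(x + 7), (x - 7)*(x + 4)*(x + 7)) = x^2 - 49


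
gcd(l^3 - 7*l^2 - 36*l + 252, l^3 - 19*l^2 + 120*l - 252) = l^2 - 13*l + 42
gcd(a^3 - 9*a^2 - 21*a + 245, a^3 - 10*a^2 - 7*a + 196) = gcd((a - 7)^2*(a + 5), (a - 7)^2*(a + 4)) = a^2 - 14*a + 49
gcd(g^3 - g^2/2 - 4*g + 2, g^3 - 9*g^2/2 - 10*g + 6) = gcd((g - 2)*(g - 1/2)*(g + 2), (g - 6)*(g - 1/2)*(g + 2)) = g^2 + 3*g/2 - 1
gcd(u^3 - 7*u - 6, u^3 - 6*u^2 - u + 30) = u^2 - u - 6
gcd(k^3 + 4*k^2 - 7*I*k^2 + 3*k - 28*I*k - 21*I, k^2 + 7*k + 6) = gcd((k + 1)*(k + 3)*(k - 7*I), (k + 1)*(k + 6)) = k + 1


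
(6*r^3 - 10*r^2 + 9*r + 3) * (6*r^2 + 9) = 36*r^5 - 60*r^4 + 108*r^3 - 72*r^2 + 81*r + 27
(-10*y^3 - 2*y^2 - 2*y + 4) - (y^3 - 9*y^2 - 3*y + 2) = -11*y^3 + 7*y^2 + y + 2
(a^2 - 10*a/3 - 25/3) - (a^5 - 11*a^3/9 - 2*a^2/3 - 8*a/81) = -a^5 + 11*a^3/9 + 5*a^2/3 - 262*a/81 - 25/3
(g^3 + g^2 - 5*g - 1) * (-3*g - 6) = -3*g^4 - 9*g^3 + 9*g^2 + 33*g + 6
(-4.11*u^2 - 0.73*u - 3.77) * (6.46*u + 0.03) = -26.5506*u^3 - 4.8391*u^2 - 24.3761*u - 0.1131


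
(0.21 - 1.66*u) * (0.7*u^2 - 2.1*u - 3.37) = -1.162*u^3 + 3.633*u^2 + 5.1532*u - 0.7077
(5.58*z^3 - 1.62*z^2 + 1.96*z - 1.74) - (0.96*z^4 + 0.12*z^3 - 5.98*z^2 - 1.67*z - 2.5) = -0.96*z^4 + 5.46*z^3 + 4.36*z^2 + 3.63*z + 0.76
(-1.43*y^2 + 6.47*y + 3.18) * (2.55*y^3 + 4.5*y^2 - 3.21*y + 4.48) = -3.6465*y^5 + 10.0635*y^4 + 41.8143*y^3 - 12.8651*y^2 + 18.7778*y + 14.2464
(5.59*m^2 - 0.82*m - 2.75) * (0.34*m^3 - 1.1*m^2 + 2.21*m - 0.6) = 1.9006*m^5 - 6.4278*m^4 + 12.3209*m^3 - 2.1412*m^2 - 5.5855*m + 1.65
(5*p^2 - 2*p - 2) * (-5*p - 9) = -25*p^3 - 35*p^2 + 28*p + 18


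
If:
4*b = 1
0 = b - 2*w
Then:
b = 1/4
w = 1/8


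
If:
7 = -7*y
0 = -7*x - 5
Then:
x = -5/7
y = -1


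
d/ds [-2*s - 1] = -2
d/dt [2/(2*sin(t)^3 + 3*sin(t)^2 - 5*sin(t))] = 2*(-6*cos(t) - 6/tan(t) + 5*cos(t)/sin(t)^2)/((sin(t) - 1)^2*(2*sin(t) + 5)^2)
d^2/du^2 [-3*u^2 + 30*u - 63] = -6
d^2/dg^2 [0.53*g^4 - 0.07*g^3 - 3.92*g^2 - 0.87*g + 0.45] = 6.36*g^2 - 0.42*g - 7.84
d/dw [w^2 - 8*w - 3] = 2*w - 8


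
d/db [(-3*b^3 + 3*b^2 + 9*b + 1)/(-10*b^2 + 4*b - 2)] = (15*b^4 - 12*b^3 + 60*b^2 + 4*b - 11)/(2*(25*b^4 - 20*b^3 + 14*b^2 - 4*b + 1))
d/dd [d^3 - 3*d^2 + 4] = 3*d*(d - 2)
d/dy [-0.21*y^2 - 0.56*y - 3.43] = -0.42*y - 0.56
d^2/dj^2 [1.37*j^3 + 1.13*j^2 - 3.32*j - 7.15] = 8.22*j + 2.26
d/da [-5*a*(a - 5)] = 25 - 10*a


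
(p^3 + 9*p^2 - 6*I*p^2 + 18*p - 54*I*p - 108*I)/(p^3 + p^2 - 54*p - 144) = (p - 6*I)/(p - 8)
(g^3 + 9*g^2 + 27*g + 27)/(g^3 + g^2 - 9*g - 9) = (g^2 + 6*g + 9)/(g^2 - 2*g - 3)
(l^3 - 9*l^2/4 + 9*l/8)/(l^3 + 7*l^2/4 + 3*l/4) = (8*l^2 - 18*l + 9)/(2*(4*l^2 + 7*l + 3))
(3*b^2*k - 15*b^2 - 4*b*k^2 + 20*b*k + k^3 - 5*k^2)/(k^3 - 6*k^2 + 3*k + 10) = (3*b^2 - 4*b*k + k^2)/(k^2 - k - 2)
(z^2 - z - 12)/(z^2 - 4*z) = (z + 3)/z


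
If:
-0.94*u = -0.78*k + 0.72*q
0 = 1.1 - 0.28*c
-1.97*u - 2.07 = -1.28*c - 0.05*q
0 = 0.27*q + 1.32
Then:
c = 3.93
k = -2.85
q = -4.89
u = 1.38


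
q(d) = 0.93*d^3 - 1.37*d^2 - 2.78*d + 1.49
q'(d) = 2.79*d^2 - 2.74*d - 2.78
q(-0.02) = 1.55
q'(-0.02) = -2.72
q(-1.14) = 1.50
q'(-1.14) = 3.97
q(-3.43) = -42.62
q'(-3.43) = 39.44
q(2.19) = -1.40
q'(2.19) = 4.60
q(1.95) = -2.24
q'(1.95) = 2.49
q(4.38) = 41.18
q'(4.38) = 38.74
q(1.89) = -2.38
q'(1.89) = 2.01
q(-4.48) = -97.17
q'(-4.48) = 65.49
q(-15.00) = -3403.81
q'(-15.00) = 666.07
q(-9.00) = -762.43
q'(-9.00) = 247.87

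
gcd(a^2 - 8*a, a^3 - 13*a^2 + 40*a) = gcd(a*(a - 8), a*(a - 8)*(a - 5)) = a^2 - 8*a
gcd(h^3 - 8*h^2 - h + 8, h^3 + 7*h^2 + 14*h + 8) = h + 1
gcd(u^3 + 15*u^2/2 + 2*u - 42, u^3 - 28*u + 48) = u^2 + 4*u - 12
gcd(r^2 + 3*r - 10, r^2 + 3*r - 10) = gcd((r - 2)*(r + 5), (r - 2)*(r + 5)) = r^2 + 3*r - 10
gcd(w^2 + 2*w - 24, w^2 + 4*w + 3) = 1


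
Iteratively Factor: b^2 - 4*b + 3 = (b - 3)*(b - 1)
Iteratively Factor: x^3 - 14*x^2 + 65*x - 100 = (x - 5)*(x^2 - 9*x + 20) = (x - 5)^2*(x - 4)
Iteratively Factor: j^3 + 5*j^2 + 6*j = (j + 2)*(j^2 + 3*j) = (j + 2)*(j + 3)*(j)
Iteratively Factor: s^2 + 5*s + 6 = (s + 2)*(s + 3)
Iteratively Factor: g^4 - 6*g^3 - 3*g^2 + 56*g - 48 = (g - 4)*(g^3 - 2*g^2 - 11*g + 12) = (g - 4)*(g + 3)*(g^2 - 5*g + 4) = (g - 4)*(g - 1)*(g + 3)*(g - 4)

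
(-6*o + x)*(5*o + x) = -30*o^2 - o*x + x^2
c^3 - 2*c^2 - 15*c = c*(c - 5)*(c + 3)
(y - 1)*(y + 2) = y^2 + y - 2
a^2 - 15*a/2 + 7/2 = (a - 7)*(a - 1/2)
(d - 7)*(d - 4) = d^2 - 11*d + 28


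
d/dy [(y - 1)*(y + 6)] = 2*y + 5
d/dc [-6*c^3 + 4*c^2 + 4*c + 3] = -18*c^2 + 8*c + 4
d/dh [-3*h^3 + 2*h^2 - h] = -9*h^2 + 4*h - 1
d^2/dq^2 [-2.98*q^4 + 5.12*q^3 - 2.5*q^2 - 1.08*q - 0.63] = -35.76*q^2 + 30.72*q - 5.0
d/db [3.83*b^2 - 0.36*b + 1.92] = 7.66*b - 0.36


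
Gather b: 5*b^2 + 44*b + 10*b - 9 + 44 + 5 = 5*b^2 + 54*b + 40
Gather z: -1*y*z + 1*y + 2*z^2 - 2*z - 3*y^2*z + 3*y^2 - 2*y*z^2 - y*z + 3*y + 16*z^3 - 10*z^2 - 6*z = 3*y^2 + 4*y + 16*z^3 + z^2*(-2*y - 8) + z*(-3*y^2 - 2*y - 8)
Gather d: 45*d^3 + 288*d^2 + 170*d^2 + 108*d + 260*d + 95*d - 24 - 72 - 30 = 45*d^3 + 458*d^2 + 463*d - 126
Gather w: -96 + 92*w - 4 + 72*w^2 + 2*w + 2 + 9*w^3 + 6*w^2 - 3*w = 9*w^3 + 78*w^2 + 91*w - 98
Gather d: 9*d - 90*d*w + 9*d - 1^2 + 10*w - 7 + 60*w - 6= d*(18 - 90*w) + 70*w - 14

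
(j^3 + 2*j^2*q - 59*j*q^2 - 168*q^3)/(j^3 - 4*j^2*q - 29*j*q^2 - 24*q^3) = (j + 7*q)/(j + q)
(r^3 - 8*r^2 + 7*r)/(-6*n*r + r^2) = (-r^2 + 8*r - 7)/(6*n - r)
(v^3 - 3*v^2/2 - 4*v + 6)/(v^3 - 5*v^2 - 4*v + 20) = (v - 3/2)/(v - 5)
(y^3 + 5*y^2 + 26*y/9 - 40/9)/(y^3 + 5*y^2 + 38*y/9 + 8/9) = (9*y^2 + 9*y - 10)/(9*y^2 + 9*y + 2)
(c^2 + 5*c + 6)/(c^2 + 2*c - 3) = (c + 2)/(c - 1)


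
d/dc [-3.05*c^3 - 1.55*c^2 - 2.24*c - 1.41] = -9.15*c^2 - 3.1*c - 2.24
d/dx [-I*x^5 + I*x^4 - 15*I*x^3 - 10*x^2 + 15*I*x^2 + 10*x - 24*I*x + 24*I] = -5*I*x^4 + 4*I*x^3 - 45*I*x^2 - x*(20 - 30*I) + 10 - 24*I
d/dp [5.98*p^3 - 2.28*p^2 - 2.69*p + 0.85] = 17.94*p^2 - 4.56*p - 2.69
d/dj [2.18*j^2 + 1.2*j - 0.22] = 4.36*j + 1.2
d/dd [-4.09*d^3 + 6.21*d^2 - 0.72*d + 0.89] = -12.27*d^2 + 12.42*d - 0.72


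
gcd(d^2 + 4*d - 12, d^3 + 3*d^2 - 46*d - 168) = d + 6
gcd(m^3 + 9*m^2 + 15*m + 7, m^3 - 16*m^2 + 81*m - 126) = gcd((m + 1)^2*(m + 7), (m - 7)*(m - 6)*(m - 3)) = 1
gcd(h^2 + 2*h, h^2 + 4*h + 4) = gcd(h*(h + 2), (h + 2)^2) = h + 2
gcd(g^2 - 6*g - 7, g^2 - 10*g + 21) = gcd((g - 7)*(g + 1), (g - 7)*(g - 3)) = g - 7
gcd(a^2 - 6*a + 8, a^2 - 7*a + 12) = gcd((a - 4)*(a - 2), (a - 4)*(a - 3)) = a - 4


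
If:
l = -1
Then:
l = -1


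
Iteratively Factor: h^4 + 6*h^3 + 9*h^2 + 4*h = (h + 1)*(h^3 + 5*h^2 + 4*h) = (h + 1)*(h + 4)*(h^2 + h) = (h + 1)^2*(h + 4)*(h)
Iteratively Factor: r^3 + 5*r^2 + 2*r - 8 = (r + 4)*(r^2 + r - 2) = (r + 2)*(r + 4)*(r - 1)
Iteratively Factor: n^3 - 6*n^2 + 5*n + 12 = (n - 4)*(n^2 - 2*n - 3) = (n - 4)*(n + 1)*(n - 3)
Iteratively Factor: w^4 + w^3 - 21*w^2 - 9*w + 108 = (w + 4)*(w^3 - 3*w^2 - 9*w + 27) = (w - 3)*(w + 4)*(w^2 - 9) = (w - 3)^2*(w + 4)*(w + 3)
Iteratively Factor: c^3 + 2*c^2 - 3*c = (c - 1)*(c^2 + 3*c) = c*(c - 1)*(c + 3)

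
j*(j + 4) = j^2 + 4*j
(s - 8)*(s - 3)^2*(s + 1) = s^4 - 13*s^3 + 43*s^2 - 15*s - 72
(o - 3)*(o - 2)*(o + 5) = o^3 - 19*o + 30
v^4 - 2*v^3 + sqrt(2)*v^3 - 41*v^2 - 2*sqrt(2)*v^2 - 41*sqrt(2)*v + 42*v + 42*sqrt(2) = (v - 7)*(v - 1)*(v + 6)*(v + sqrt(2))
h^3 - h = h*(h - 1)*(h + 1)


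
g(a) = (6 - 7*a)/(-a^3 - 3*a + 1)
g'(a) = (6 - 7*a)*(3*a^2 + 3)/(-a^3 - 3*a + 1)^2 - 7/(-a^3 - 3*a + 1)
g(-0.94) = 2.71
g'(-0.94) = 1.78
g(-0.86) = 2.85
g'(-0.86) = 1.87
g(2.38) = 0.54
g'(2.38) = -0.20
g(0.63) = -1.39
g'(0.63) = 11.27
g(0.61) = -1.64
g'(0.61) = 13.00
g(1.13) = 0.50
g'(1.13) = 0.94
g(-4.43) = 0.37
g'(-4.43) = 0.15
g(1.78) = 0.65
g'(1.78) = -0.11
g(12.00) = 0.04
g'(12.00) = -0.00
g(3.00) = 0.43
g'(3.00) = -0.17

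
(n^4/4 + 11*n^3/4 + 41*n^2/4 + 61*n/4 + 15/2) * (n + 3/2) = n^5/4 + 25*n^4/8 + 115*n^3/8 + 245*n^2/8 + 243*n/8 + 45/4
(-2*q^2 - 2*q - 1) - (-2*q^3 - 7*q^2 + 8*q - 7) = 2*q^3 + 5*q^2 - 10*q + 6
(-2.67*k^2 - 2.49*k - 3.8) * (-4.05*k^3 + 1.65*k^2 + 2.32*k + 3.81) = 10.8135*k^5 + 5.679*k^4 + 5.0871*k^3 - 22.2195*k^2 - 18.3029*k - 14.478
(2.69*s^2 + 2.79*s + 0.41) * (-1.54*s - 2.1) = -4.1426*s^3 - 9.9456*s^2 - 6.4904*s - 0.861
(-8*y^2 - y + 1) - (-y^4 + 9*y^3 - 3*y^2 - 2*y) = y^4 - 9*y^3 - 5*y^2 + y + 1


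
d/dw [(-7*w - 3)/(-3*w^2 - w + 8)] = (21*w^2 + 7*w - (6*w + 1)*(7*w + 3) - 56)/(3*w^2 + w - 8)^2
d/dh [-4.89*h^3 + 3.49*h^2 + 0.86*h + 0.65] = -14.67*h^2 + 6.98*h + 0.86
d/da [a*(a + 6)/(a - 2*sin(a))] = (a*(a + 6)*(2*cos(a) - 1) + (a - 2*sin(a))*(2*a + 6))/(a - 2*sin(a))^2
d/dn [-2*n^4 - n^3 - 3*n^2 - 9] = n*(-8*n^2 - 3*n - 6)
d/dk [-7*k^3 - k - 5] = -21*k^2 - 1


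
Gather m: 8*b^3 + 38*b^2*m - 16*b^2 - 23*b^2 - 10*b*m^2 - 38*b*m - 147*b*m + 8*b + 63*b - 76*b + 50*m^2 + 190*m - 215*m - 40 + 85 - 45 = 8*b^3 - 39*b^2 - 5*b + m^2*(50 - 10*b) + m*(38*b^2 - 185*b - 25)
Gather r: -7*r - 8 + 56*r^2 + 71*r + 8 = 56*r^2 + 64*r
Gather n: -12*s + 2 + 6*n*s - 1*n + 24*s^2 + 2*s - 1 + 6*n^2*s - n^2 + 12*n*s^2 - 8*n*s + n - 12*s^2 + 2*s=n^2*(6*s - 1) + n*(12*s^2 - 2*s) + 12*s^2 - 8*s + 1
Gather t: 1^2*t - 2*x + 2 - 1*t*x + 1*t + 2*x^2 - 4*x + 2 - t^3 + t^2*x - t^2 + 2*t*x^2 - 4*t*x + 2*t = -t^3 + t^2*(x - 1) + t*(2*x^2 - 5*x + 4) + 2*x^2 - 6*x + 4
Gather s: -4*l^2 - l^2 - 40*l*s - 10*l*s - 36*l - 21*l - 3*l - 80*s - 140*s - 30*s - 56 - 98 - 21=-5*l^2 - 60*l + s*(-50*l - 250) - 175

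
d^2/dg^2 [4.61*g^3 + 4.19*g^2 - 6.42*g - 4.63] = 27.66*g + 8.38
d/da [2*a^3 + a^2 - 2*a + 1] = 6*a^2 + 2*a - 2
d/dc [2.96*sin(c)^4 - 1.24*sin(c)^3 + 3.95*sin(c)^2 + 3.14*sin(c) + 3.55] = (11.84*sin(c)^3 - 3.72*sin(c)^2 + 7.9*sin(c) + 3.14)*cos(c)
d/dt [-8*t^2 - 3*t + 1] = -16*t - 3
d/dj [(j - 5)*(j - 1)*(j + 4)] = 3*j^2 - 4*j - 19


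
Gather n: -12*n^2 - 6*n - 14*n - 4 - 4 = -12*n^2 - 20*n - 8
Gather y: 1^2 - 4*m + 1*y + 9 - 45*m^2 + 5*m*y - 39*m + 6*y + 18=-45*m^2 - 43*m + y*(5*m + 7) + 28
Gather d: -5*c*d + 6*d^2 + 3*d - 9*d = 6*d^2 + d*(-5*c - 6)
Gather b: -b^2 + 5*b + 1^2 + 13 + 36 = -b^2 + 5*b + 50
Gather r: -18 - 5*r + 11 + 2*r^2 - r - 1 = 2*r^2 - 6*r - 8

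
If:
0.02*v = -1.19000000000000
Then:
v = -59.50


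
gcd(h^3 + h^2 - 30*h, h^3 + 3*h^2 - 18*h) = h^2 + 6*h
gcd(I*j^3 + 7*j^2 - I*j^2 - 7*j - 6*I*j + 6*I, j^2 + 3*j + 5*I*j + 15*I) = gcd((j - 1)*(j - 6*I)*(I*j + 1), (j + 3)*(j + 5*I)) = 1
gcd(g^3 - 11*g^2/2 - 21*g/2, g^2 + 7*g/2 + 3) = g + 3/2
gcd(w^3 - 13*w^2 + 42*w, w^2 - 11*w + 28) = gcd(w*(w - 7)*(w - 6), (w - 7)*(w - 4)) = w - 7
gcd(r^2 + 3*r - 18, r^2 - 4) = 1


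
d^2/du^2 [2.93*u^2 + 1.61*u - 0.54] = 5.86000000000000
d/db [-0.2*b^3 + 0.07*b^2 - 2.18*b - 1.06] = -0.6*b^2 + 0.14*b - 2.18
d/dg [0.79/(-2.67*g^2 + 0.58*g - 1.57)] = (4.2186*g - 0.4582)/(2.67*g^2 - 0.58*g + 1.57)^2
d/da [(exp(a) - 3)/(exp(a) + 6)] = 9*exp(a)/(exp(a) + 6)^2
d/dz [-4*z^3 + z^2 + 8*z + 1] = -12*z^2 + 2*z + 8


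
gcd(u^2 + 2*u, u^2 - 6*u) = u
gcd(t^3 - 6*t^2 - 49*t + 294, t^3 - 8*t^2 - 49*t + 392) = t^2 - 49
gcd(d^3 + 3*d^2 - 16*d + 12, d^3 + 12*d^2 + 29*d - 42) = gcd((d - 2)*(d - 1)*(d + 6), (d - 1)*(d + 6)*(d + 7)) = d^2 + 5*d - 6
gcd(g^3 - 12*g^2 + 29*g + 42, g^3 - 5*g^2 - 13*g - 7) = g^2 - 6*g - 7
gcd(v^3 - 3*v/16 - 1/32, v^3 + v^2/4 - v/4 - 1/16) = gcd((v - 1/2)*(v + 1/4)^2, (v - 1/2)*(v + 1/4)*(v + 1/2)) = v^2 - v/4 - 1/8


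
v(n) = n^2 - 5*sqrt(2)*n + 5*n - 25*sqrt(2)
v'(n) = 2*n - 5*sqrt(2) + 5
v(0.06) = -35.48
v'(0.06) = -1.95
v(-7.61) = 38.32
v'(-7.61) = -17.29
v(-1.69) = -29.00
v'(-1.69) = -5.45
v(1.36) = -36.32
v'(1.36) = 0.65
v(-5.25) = 3.08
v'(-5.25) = -12.57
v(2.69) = -33.69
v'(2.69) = 3.31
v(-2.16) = -26.22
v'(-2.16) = -6.39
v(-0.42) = -34.31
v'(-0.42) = -2.91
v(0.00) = -35.36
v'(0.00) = -2.07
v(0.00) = -35.36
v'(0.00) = -2.07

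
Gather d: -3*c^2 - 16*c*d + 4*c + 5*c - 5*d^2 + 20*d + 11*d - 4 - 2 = -3*c^2 + 9*c - 5*d^2 + d*(31 - 16*c) - 6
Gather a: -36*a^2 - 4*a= -36*a^2 - 4*a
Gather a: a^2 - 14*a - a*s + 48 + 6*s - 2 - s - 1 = a^2 + a*(-s - 14) + 5*s + 45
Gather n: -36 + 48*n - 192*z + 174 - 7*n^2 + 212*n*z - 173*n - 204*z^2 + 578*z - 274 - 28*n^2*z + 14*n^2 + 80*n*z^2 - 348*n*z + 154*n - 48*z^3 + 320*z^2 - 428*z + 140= n^2*(7 - 28*z) + n*(80*z^2 - 136*z + 29) - 48*z^3 + 116*z^2 - 42*z + 4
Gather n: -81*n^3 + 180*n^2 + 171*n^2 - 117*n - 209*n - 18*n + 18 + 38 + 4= -81*n^3 + 351*n^2 - 344*n + 60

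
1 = 1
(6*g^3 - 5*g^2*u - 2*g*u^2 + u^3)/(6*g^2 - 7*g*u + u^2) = (-6*g^2 - g*u + u^2)/(-6*g + u)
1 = 1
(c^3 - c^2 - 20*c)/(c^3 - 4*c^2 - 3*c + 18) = c*(c^2 - c - 20)/(c^3 - 4*c^2 - 3*c + 18)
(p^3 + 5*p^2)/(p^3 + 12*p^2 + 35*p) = p/(p + 7)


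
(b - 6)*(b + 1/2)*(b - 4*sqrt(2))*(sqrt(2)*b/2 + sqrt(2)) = sqrt(2)*b^4/2 - 4*b^3 - 7*sqrt(2)*b^3/4 - 7*sqrt(2)*b^2 + 14*b^2 - 3*sqrt(2)*b + 56*b + 24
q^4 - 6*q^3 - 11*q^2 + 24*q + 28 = (q - 7)*(q - 2)*(q + 1)*(q + 2)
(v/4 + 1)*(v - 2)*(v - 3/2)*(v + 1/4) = v^4/4 + 3*v^3/16 - 87*v^2/32 + 37*v/16 + 3/4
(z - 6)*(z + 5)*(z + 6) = z^3 + 5*z^2 - 36*z - 180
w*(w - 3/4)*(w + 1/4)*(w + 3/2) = w^4 + w^3 - 15*w^2/16 - 9*w/32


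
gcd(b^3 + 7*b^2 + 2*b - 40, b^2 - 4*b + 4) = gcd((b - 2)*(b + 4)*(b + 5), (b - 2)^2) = b - 2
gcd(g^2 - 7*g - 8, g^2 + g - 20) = 1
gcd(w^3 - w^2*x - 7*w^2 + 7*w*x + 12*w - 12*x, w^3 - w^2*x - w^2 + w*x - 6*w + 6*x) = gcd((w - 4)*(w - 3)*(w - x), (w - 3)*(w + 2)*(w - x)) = -w^2 + w*x + 3*w - 3*x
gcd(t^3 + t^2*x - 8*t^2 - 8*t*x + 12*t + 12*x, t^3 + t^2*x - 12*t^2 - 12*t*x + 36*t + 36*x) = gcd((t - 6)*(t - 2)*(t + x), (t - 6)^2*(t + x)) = t^2 + t*x - 6*t - 6*x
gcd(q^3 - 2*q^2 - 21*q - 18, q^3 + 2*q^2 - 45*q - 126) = q + 3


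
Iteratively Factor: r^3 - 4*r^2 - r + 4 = (r + 1)*(r^2 - 5*r + 4) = (r - 1)*(r + 1)*(r - 4)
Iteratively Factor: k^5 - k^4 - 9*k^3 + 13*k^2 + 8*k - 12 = (k - 2)*(k^4 + k^3 - 7*k^2 - k + 6) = (k - 2)*(k + 1)*(k^3 - 7*k + 6) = (k - 2)*(k + 1)*(k + 3)*(k^2 - 3*k + 2) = (k - 2)^2*(k + 1)*(k + 3)*(k - 1)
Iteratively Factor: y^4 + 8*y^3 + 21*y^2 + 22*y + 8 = (y + 1)*(y^3 + 7*y^2 + 14*y + 8) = (y + 1)^2*(y^2 + 6*y + 8) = (y + 1)^2*(y + 4)*(y + 2)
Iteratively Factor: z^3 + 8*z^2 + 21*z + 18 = (z + 3)*(z^2 + 5*z + 6) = (z + 2)*(z + 3)*(z + 3)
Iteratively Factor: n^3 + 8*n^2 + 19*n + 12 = (n + 4)*(n^2 + 4*n + 3) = (n + 1)*(n + 4)*(n + 3)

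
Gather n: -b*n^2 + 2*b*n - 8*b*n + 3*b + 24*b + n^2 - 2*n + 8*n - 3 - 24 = 27*b + n^2*(1 - b) + n*(6 - 6*b) - 27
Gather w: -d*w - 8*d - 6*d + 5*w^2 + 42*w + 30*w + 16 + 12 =-14*d + 5*w^2 + w*(72 - d) + 28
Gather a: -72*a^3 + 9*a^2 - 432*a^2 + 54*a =-72*a^3 - 423*a^2 + 54*a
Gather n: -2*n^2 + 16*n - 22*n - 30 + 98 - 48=-2*n^2 - 6*n + 20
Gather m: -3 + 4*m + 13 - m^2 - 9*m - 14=-m^2 - 5*m - 4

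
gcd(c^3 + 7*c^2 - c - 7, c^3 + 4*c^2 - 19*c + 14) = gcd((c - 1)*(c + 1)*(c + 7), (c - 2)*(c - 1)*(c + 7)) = c^2 + 6*c - 7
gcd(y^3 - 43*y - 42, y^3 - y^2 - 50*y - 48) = y^2 + 7*y + 6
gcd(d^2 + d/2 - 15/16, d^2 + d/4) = 1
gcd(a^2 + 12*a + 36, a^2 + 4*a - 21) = 1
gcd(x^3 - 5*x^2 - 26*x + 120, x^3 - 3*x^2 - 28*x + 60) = x^2 - x - 30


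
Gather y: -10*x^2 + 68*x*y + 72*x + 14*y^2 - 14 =-10*x^2 + 68*x*y + 72*x + 14*y^2 - 14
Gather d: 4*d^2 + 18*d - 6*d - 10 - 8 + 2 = 4*d^2 + 12*d - 16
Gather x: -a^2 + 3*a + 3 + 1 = -a^2 + 3*a + 4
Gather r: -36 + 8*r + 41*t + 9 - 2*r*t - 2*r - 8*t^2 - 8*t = r*(6 - 2*t) - 8*t^2 + 33*t - 27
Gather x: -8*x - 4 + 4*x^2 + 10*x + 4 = 4*x^2 + 2*x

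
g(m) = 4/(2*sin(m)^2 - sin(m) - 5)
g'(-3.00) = -0.27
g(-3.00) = -0.83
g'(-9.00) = -0.53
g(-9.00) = -0.94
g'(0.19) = 0.04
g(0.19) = -0.78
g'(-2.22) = -1.18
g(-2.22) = -1.36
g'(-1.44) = 0.62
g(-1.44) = -1.96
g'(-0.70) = 0.88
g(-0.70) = -1.13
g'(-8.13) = -1.11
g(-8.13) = -1.83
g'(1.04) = -0.26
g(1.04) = -0.91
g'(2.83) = 0.03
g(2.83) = -0.78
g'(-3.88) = 0.22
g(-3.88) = -0.84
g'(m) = 4*(-4*sin(m)*cos(m) + cos(m))/(2*sin(m)^2 - sin(m) - 5)^2 = 4*(1 - 4*sin(m))*cos(m)/(sin(m) + cos(2*m) + 4)^2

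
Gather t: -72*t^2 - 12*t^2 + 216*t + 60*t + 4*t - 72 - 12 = -84*t^2 + 280*t - 84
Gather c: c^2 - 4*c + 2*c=c^2 - 2*c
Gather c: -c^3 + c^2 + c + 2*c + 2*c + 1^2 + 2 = -c^3 + c^2 + 5*c + 3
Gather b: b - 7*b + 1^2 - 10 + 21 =12 - 6*b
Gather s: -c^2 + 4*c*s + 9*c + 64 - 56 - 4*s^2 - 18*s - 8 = -c^2 + 9*c - 4*s^2 + s*(4*c - 18)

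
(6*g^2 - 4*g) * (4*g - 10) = 24*g^3 - 76*g^2 + 40*g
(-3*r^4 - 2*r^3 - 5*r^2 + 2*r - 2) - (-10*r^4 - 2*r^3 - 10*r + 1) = 7*r^4 - 5*r^2 + 12*r - 3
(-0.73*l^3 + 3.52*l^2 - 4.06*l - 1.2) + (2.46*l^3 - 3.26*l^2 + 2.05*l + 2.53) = 1.73*l^3 + 0.26*l^2 - 2.01*l + 1.33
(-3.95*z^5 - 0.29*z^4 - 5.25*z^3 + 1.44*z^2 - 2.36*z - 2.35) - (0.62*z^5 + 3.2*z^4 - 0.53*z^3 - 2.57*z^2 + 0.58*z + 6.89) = -4.57*z^5 - 3.49*z^4 - 4.72*z^3 + 4.01*z^2 - 2.94*z - 9.24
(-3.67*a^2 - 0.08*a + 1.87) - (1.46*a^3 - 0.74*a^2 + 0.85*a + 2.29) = -1.46*a^3 - 2.93*a^2 - 0.93*a - 0.42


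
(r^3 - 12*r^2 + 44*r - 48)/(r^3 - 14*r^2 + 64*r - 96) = (r - 2)/(r - 4)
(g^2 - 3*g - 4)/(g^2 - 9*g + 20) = (g + 1)/(g - 5)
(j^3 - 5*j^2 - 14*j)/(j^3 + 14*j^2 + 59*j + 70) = j*(j - 7)/(j^2 + 12*j + 35)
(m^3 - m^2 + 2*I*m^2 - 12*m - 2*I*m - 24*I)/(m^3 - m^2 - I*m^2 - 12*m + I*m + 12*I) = (m + 2*I)/(m - I)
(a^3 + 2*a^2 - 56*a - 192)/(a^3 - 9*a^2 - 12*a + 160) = (a + 6)/(a - 5)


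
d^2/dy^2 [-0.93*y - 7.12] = 0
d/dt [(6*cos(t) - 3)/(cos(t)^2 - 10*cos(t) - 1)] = 6*(cos(t)^2 - cos(t) + 6)*sin(t)/(sin(t)^2 + 10*cos(t))^2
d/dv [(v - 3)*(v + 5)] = 2*v + 2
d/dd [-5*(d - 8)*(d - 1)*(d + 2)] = -15*d^2 + 70*d + 50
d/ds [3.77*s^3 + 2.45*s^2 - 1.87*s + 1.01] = 11.31*s^2 + 4.9*s - 1.87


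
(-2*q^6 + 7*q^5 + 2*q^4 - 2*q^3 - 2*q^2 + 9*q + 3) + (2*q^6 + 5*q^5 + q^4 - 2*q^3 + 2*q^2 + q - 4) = 12*q^5 + 3*q^4 - 4*q^3 + 10*q - 1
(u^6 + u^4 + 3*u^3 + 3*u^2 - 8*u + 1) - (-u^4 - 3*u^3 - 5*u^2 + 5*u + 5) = u^6 + 2*u^4 + 6*u^3 + 8*u^2 - 13*u - 4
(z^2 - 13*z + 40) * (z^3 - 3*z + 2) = z^5 - 13*z^4 + 37*z^3 + 41*z^2 - 146*z + 80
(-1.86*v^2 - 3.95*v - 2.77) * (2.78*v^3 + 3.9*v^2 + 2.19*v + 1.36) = -5.1708*v^5 - 18.235*v^4 - 27.179*v^3 - 21.9831*v^2 - 11.4383*v - 3.7672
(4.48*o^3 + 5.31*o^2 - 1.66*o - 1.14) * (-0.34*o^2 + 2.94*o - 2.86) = -1.5232*o^5 + 11.3658*o^4 + 3.363*o^3 - 19.6794*o^2 + 1.396*o + 3.2604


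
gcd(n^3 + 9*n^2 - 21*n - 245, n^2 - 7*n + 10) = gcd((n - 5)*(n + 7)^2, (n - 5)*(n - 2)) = n - 5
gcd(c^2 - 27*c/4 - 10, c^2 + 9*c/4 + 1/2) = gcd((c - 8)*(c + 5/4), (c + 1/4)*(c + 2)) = 1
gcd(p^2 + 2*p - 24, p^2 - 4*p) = p - 4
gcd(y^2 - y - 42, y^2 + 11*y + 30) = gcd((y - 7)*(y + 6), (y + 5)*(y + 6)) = y + 6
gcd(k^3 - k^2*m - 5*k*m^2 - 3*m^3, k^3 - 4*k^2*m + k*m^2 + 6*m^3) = k^2 - 2*k*m - 3*m^2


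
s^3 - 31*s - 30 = (s - 6)*(s + 1)*(s + 5)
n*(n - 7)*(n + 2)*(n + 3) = n^4 - 2*n^3 - 29*n^2 - 42*n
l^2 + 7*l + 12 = (l + 3)*(l + 4)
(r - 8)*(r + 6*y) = r^2 + 6*r*y - 8*r - 48*y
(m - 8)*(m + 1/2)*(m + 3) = m^3 - 9*m^2/2 - 53*m/2 - 12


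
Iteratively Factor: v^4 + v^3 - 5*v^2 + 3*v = (v + 3)*(v^3 - 2*v^2 + v) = (v - 1)*(v + 3)*(v^2 - v) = (v - 1)^2*(v + 3)*(v)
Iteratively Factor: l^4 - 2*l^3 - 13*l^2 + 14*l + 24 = (l - 2)*(l^3 - 13*l - 12) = (l - 4)*(l - 2)*(l^2 + 4*l + 3) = (l - 4)*(l - 2)*(l + 1)*(l + 3)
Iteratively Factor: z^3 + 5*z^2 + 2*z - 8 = (z + 2)*(z^2 + 3*z - 4) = (z + 2)*(z + 4)*(z - 1)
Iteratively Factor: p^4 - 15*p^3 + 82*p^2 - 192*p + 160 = (p - 4)*(p^3 - 11*p^2 + 38*p - 40) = (p - 5)*(p - 4)*(p^2 - 6*p + 8) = (p - 5)*(p - 4)*(p - 2)*(p - 4)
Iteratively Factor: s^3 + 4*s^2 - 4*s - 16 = (s + 2)*(s^2 + 2*s - 8) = (s - 2)*(s + 2)*(s + 4)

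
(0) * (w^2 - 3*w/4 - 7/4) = 0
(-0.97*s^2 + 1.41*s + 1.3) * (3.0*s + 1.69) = -2.91*s^3 + 2.5907*s^2 + 6.2829*s + 2.197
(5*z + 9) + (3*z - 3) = 8*z + 6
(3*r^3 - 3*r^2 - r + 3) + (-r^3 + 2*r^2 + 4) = 2*r^3 - r^2 - r + 7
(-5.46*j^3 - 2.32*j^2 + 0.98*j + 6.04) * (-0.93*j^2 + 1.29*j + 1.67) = 5.0778*j^5 - 4.8858*j^4 - 13.0224*j^3 - 8.2274*j^2 + 9.4282*j + 10.0868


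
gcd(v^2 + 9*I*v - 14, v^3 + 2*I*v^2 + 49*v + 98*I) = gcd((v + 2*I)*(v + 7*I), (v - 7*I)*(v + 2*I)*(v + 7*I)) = v^2 + 9*I*v - 14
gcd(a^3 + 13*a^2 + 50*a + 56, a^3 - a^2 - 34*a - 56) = a^2 + 6*a + 8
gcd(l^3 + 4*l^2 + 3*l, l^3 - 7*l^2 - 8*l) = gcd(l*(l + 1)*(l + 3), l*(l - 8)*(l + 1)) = l^2 + l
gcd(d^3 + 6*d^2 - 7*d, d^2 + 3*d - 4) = d - 1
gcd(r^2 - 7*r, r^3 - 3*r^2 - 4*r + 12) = 1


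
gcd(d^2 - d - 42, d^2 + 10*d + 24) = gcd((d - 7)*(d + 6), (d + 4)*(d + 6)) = d + 6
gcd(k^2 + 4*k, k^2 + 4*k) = k^2 + 4*k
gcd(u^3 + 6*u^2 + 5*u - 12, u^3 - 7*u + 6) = u^2 + 2*u - 3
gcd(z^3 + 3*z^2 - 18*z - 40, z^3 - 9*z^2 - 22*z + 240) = z + 5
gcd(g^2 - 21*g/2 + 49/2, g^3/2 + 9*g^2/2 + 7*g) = 1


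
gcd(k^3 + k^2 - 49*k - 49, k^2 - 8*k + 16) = 1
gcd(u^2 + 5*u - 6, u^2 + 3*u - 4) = u - 1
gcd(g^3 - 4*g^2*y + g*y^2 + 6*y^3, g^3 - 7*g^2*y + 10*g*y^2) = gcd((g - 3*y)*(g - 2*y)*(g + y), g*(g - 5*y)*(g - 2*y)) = -g + 2*y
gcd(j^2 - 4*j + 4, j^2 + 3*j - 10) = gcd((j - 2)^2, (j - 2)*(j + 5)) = j - 2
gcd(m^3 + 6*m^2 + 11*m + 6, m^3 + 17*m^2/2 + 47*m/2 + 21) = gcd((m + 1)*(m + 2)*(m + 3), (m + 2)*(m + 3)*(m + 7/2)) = m^2 + 5*m + 6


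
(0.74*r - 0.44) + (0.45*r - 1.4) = 1.19*r - 1.84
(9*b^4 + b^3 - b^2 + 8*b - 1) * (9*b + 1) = 81*b^5 + 18*b^4 - 8*b^3 + 71*b^2 - b - 1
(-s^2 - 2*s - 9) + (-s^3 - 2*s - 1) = -s^3 - s^2 - 4*s - 10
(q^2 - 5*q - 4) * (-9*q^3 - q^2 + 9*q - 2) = -9*q^5 + 44*q^4 + 50*q^3 - 43*q^2 - 26*q + 8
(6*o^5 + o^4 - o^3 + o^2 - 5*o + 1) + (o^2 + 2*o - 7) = 6*o^5 + o^4 - o^3 + 2*o^2 - 3*o - 6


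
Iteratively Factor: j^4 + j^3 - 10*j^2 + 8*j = (j + 4)*(j^3 - 3*j^2 + 2*j) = j*(j + 4)*(j^2 - 3*j + 2) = j*(j - 1)*(j + 4)*(j - 2)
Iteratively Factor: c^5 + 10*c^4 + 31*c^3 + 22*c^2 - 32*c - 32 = (c + 1)*(c^4 + 9*c^3 + 22*c^2 - 32) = (c + 1)*(c + 4)*(c^3 + 5*c^2 + 2*c - 8) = (c + 1)*(c + 4)^2*(c^2 + c - 2) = (c + 1)*(c + 2)*(c + 4)^2*(c - 1)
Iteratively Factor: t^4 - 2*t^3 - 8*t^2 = (t - 4)*(t^3 + 2*t^2) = (t - 4)*(t + 2)*(t^2) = t*(t - 4)*(t + 2)*(t)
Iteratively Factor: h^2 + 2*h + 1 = (h + 1)*(h + 1)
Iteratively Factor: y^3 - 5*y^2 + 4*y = (y - 4)*(y^2 - y) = y*(y - 4)*(y - 1)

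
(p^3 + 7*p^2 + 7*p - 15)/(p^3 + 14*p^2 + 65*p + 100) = (p^2 + 2*p - 3)/(p^2 + 9*p + 20)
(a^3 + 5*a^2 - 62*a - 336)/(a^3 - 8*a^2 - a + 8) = (a^2 + 13*a + 42)/(a^2 - 1)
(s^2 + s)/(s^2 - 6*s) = (s + 1)/(s - 6)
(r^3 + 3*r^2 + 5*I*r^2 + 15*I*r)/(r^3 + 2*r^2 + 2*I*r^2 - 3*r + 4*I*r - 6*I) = r*(r + 5*I)/(r^2 + r*(-1 + 2*I) - 2*I)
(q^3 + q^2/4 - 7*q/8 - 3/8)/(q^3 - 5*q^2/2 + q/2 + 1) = (q + 3/4)/(q - 2)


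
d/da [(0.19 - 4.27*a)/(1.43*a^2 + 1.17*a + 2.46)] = (6.1061*a^2 - 0.5434*a - 10.7265)/(2.0449*a^4 + 3.3462*a^3 + 8.4045*a^2 + 5.7564*a + 6.0516)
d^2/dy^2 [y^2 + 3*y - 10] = 2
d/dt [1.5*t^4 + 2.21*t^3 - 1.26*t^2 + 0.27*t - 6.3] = 6.0*t^3 + 6.63*t^2 - 2.52*t + 0.27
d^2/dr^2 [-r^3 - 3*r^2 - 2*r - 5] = -6*r - 6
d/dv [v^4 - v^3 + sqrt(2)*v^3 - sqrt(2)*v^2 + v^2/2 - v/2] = 4*v^3 - 3*v^2 + 3*sqrt(2)*v^2 - 2*sqrt(2)*v + v - 1/2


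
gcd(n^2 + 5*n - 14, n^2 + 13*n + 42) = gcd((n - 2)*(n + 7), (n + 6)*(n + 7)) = n + 7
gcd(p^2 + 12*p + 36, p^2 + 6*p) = p + 6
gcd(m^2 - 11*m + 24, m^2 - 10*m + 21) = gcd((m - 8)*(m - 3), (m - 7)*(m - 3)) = m - 3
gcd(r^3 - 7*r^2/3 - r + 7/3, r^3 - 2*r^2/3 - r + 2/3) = r^2 - 1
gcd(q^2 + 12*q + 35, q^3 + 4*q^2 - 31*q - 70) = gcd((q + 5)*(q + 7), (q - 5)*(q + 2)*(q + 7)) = q + 7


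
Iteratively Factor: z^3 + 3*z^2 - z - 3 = (z - 1)*(z^2 + 4*z + 3) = (z - 1)*(z + 3)*(z + 1)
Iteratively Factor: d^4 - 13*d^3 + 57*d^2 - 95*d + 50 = (d - 5)*(d^3 - 8*d^2 + 17*d - 10) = (d - 5)*(d - 2)*(d^2 - 6*d + 5) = (d - 5)^2*(d - 2)*(d - 1)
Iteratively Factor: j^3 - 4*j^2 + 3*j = (j - 3)*(j^2 - j) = (j - 3)*(j - 1)*(j)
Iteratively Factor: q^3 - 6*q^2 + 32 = (q - 4)*(q^2 - 2*q - 8) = (q - 4)*(q + 2)*(q - 4)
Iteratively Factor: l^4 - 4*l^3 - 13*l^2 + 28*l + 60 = (l - 3)*(l^3 - l^2 - 16*l - 20) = (l - 5)*(l - 3)*(l^2 + 4*l + 4) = (l - 5)*(l - 3)*(l + 2)*(l + 2)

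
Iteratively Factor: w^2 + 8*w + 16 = (w + 4)*(w + 4)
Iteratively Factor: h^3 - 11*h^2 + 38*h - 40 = (h - 2)*(h^2 - 9*h + 20) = (h - 5)*(h - 2)*(h - 4)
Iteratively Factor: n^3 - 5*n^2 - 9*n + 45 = (n + 3)*(n^2 - 8*n + 15) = (n - 5)*(n + 3)*(n - 3)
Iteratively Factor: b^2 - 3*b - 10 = (b + 2)*(b - 5)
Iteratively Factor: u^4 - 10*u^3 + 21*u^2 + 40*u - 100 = (u + 2)*(u^3 - 12*u^2 + 45*u - 50) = (u - 5)*(u + 2)*(u^2 - 7*u + 10) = (u - 5)^2*(u + 2)*(u - 2)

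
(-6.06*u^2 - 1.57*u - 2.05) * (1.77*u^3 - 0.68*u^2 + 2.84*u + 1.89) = -10.7262*u^5 + 1.3419*u^4 - 19.7713*u^3 - 14.5182*u^2 - 8.7893*u - 3.8745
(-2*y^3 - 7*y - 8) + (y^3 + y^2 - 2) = -y^3 + y^2 - 7*y - 10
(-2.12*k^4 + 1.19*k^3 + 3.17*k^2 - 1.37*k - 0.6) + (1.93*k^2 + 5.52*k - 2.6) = -2.12*k^4 + 1.19*k^3 + 5.1*k^2 + 4.15*k - 3.2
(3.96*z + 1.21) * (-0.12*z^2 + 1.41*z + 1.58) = -0.4752*z^3 + 5.4384*z^2 + 7.9629*z + 1.9118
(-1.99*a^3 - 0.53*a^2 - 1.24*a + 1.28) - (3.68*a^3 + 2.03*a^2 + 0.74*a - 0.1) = -5.67*a^3 - 2.56*a^2 - 1.98*a + 1.38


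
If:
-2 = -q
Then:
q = 2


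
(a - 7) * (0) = 0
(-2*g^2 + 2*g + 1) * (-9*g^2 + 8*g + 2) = 18*g^4 - 34*g^3 + 3*g^2 + 12*g + 2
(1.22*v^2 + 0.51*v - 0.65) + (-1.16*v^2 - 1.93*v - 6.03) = 0.0600000000000001*v^2 - 1.42*v - 6.68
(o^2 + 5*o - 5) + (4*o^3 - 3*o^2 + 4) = 4*o^3 - 2*o^2 + 5*o - 1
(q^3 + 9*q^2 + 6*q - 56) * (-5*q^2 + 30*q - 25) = -5*q^5 - 15*q^4 + 215*q^3 + 235*q^2 - 1830*q + 1400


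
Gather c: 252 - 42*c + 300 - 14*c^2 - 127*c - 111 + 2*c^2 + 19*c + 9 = -12*c^2 - 150*c + 450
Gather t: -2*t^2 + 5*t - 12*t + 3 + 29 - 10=-2*t^2 - 7*t + 22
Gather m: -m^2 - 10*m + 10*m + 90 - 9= 81 - m^2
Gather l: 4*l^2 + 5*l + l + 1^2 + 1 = 4*l^2 + 6*l + 2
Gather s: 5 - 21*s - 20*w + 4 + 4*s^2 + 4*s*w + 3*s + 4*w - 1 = 4*s^2 + s*(4*w - 18) - 16*w + 8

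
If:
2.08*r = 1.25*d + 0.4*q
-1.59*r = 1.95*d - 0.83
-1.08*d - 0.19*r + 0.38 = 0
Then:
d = 0.33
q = -0.44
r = 0.12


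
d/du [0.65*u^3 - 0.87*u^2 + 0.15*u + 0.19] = 1.95*u^2 - 1.74*u + 0.15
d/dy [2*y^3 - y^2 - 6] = 2*y*(3*y - 1)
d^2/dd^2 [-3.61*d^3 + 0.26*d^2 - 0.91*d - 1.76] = 0.52 - 21.66*d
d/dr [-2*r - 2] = -2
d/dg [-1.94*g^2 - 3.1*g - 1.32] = -3.88*g - 3.1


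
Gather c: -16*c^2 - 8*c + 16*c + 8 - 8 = -16*c^2 + 8*c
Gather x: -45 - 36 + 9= -72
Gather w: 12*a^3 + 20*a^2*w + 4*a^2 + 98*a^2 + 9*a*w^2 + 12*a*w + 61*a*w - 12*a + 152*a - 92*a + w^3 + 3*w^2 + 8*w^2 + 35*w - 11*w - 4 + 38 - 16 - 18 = 12*a^3 + 102*a^2 + 48*a + w^3 + w^2*(9*a + 11) + w*(20*a^2 + 73*a + 24)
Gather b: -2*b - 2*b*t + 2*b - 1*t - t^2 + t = -2*b*t - t^2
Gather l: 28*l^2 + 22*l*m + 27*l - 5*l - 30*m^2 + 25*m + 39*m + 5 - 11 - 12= 28*l^2 + l*(22*m + 22) - 30*m^2 + 64*m - 18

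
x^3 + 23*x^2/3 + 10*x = x*(x + 5/3)*(x + 6)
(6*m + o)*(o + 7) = 6*m*o + 42*m + o^2 + 7*o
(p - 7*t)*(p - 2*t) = p^2 - 9*p*t + 14*t^2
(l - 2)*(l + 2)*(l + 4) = l^3 + 4*l^2 - 4*l - 16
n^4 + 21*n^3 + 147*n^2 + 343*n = n*(n + 7)^3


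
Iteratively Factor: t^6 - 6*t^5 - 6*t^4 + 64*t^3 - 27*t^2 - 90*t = (t - 5)*(t^5 - t^4 - 11*t^3 + 9*t^2 + 18*t) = (t - 5)*(t + 3)*(t^4 - 4*t^3 + t^2 + 6*t) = (t - 5)*(t + 1)*(t + 3)*(t^3 - 5*t^2 + 6*t) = (t - 5)*(t - 3)*(t + 1)*(t + 3)*(t^2 - 2*t) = t*(t - 5)*(t - 3)*(t + 1)*(t + 3)*(t - 2)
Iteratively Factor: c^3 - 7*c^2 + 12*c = (c - 4)*(c^2 - 3*c) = c*(c - 4)*(c - 3)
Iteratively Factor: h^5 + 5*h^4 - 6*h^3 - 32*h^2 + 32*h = (h + 4)*(h^4 + h^3 - 10*h^2 + 8*h) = (h - 1)*(h + 4)*(h^3 + 2*h^2 - 8*h) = (h - 1)*(h + 4)^2*(h^2 - 2*h) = h*(h - 1)*(h + 4)^2*(h - 2)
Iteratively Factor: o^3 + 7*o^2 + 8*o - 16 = (o + 4)*(o^2 + 3*o - 4) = (o + 4)^2*(o - 1)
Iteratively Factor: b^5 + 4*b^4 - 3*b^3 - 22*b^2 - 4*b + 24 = (b + 2)*(b^4 + 2*b^3 - 7*b^2 - 8*b + 12) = (b - 1)*(b + 2)*(b^3 + 3*b^2 - 4*b - 12) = (b - 1)*(b + 2)*(b + 3)*(b^2 - 4) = (b - 1)*(b + 2)^2*(b + 3)*(b - 2)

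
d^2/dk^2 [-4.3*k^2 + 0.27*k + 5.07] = -8.60000000000000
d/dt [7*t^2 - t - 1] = 14*t - 1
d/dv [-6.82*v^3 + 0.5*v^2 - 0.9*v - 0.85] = -20.46*v^2 + 1.0*v - 0.9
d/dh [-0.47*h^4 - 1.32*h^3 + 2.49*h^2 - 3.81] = h*(-1.88*h^2 - 3.96*h + 4.98)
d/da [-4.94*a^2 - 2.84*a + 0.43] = -9.88*a - 2.84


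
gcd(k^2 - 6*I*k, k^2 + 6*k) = k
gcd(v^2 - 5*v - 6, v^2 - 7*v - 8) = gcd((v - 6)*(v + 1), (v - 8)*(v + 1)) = v + 1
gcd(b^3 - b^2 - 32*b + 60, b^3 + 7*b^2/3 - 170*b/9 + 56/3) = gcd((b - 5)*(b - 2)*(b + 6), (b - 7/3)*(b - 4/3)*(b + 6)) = b + 6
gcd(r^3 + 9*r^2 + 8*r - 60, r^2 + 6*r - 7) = 1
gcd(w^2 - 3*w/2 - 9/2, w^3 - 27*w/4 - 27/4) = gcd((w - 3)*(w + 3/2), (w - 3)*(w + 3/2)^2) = w^2 - 3*w/2 - 9/2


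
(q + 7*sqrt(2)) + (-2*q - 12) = -q - 12 + 7*sqrt(2)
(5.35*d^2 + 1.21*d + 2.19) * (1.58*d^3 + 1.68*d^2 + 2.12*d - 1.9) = 8.453*d^5 + 10.8998*d^4 + 16.835*d^3 - 3.9206*d^2 + 2.3438*d - 4.161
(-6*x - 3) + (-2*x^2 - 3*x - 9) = -2*x^2 - 9*x - 12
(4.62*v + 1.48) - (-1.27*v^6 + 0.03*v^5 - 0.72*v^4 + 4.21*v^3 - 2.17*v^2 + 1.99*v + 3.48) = 1.27*v^6 - 0.03*v^5 + 0.72*v^4 - 4.21*v^3 + 2.17*v^2 + 2.63*v - 2.0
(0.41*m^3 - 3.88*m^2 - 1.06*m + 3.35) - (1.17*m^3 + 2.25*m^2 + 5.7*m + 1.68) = -0.76*m^3 - 6.13*m^2 - 6.76*m + 1.67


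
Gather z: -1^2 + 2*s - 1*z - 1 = 2*s - z - 2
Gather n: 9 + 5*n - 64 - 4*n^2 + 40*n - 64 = -4*n^2 + 45*n - 119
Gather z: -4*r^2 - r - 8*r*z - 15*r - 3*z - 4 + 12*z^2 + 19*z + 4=-4*r^2 - 16*r + 12*z^2 + z*(16 - 8*r)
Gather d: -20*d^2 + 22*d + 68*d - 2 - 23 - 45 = -20*d^2 + 90*d - 70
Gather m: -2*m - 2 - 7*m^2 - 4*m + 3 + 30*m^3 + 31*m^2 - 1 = 30*m^3 + 24*m^2 - 6*m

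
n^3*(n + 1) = n^4 + n^3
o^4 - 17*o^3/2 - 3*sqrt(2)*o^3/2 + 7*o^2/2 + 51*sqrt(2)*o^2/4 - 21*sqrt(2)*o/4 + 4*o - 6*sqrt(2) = (o - 8)*(o - 1)*(o + 1/2)*(o - 3*sqrt(2)/2)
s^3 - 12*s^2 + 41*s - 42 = (s - 7)*(s - 3)*(s - 2)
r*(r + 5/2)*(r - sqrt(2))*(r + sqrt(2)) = r^4 + 5*r^3/2 - 2*r^2 - 5*r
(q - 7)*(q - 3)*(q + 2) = q^3 - 8*q^2 + q + 42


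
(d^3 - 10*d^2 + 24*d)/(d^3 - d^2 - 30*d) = (d - 4)/(d + 5)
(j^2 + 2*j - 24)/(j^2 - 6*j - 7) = (-j^2 - 2*j + 24)/(-j^2 + 6*j + 7)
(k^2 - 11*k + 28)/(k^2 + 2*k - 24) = (k - 7)/(k + 6)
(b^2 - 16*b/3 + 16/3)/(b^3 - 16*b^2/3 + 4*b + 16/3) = (3*b - 4)/(3*b^2 - 4*b - 4)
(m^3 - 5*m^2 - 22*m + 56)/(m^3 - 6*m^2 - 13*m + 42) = (m + 4)/(m + 3)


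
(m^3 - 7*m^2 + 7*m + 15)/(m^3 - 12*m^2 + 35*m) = (m^2 - 2*m - 3)/(m*(m - 7))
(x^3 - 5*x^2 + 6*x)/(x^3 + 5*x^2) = (x^2 - 5*x + 6)/(x*(x + 5))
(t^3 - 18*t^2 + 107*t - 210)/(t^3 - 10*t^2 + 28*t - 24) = (t^2 - 12*t + 35)/(t^2 - 4*t + 4)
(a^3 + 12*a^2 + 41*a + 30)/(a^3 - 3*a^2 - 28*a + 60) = (a^2 + 7*a + 6)/(a^2 - 8*a + 12)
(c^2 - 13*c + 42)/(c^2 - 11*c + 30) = (c - 7)/(c - 5)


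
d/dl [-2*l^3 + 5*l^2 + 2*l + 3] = -6*l^2 + 10*l + 2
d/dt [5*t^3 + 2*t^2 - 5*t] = 15*t^2 + 4*t - 5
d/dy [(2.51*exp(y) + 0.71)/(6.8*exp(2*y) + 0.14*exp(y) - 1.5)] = (-(2.51*exp(y) + 0.71)*(13.6*exp(y) + 0.14) + 17.068*exp(2*y) + 0.3514*exp(y) - 3.765)*exp(y)/(6.8*exp(2*y) + 0.14*exp(y) - 1.5)^2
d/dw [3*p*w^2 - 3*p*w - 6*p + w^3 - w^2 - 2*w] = 6*p*w - 3*p + 3*w^2 - 2*w - 2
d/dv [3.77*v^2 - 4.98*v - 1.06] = 7.54*v - 4.98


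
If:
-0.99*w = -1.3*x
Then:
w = 1.31313131313131*x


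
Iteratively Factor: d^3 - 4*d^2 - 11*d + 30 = (d - 2)*(d^2 - 2*d - 15) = (d - 2)*(d + 3)*(d - 5)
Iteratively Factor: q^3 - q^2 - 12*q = (q)*(q^2 - q - 12) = q*(q - 4)*(q + 3)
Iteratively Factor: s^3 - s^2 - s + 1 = (s + 1)*(s^2 - 2*s + 1) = (s - 1)*(s + 1)*(s - 1)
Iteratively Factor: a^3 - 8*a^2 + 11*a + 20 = (a - 5)*(a^2 - 3*a - 4) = (a - 5)*(a + 1)*(a - 4)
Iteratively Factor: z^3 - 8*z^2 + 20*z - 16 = (z - 2)*(z^2 - 6*z + 8) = (z - 4)*(z - 2)*(z - 2)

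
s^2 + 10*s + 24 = (s + 4)*(s + 6)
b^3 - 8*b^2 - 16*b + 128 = (b - 8)*(b - 4)*(b + 4)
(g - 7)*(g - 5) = g^2 - 12*g + 35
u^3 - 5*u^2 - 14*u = u*(u - 7)*(u + 2)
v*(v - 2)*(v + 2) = v^3 - 4*v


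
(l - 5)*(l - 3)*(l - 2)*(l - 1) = l^4 - 11*l^3 + 41*l^2 - 61*l + 30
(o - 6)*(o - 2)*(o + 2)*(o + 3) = o^4 - 3*o^3 - 22*o^2 + 12*o + 72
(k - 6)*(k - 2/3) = k^2 - 20*k/3 + 4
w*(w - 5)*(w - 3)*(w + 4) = w^4 - 4*w^3 - 17*w^2 + 60*w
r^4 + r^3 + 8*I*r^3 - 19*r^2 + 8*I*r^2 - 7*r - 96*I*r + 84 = (r - 3)*(r + 4)*(r + I)*(r + 7*I)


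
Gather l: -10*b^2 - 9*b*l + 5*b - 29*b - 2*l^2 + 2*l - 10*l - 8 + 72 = -10*b^2 - 24*b - 2*l^2 + l*(-9*b - 8) + 64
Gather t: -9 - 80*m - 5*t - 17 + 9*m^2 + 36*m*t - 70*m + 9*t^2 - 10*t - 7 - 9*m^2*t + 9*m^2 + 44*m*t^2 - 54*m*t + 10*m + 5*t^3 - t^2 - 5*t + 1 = 18*m^2 - 140*m + 5*t^3 + t^2*(44*m + 8) + t*(-9*m^2 - 18*m - 20) - 32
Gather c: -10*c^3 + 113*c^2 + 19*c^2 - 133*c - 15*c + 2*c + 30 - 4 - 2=-10*c^3 + 132*c^2 - 146*c + 24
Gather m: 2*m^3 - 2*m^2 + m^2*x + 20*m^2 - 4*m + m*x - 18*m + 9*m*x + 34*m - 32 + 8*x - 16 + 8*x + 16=2*m^3 + m^2*(x + 18) + m*(10*x + 12) + 16*x - 32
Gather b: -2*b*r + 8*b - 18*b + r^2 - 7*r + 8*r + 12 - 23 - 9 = b*(-2*r - 10) + r^2 + r - 20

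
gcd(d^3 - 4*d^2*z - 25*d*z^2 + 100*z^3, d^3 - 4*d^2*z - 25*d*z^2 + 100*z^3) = d^3 - 4*d^2*z - 25*d*z^2 + 100*z^3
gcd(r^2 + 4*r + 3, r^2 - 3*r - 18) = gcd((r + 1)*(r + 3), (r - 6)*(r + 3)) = r + 3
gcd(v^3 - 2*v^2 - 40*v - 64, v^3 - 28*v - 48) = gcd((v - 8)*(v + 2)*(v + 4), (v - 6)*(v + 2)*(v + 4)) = v^2 + 6*v + 8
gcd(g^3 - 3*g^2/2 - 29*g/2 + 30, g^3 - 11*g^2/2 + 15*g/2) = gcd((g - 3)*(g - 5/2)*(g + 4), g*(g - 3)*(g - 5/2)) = g^2 - 11*g/2 + 15/2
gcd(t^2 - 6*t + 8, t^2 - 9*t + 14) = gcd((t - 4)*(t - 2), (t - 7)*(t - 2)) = t - 2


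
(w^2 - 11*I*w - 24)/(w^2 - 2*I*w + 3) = (w - 8*I)/(w + I)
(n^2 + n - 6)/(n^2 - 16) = (n^2 + n - 6)/(n^2 - 16)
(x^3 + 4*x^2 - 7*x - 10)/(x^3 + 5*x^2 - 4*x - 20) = (x + 1)/(x + 2)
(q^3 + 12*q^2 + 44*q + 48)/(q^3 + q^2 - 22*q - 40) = (q + 6)/(q - 5)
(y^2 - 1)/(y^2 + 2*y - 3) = (y + 1)/(y + 3)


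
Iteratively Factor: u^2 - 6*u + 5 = (u - 5)*(u - 1)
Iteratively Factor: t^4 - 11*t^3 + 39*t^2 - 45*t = (t - 3)*(t^3 - 8*t^2 + 15*t) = (t - 5)*(t - 3)*(t^2 - 3*t) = t*(t - 5)*(t - 3)*(t - 3)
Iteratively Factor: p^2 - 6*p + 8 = (p - 2)*(p - 4)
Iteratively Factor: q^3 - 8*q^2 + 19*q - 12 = (q - 1)*(q^2 - 7*q + 12) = (q - 3)*(q - 1)*(q - 4)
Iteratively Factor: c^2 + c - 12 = (c + 4)*(c - 3)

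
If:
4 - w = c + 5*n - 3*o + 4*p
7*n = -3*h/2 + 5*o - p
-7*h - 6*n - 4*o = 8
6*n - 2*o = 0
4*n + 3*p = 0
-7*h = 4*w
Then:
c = 380/277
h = -224/277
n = -36/277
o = -108/277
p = 48/277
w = 392/277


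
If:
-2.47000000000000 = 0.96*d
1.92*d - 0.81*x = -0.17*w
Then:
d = -2.57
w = 4.76470588235294*x + 29.0588235294118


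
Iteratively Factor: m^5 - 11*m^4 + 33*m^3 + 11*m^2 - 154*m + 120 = (m + 2)*(m^4 - 13*m^3 + 59*m^2 - 107*m + 60) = (m - 3)*(m + 2)*(m^3 - 10*m^2 + 29*m - 20) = (m - 4)*(m - 3)*(m + 2)*(m^2 - 6*m + 5) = (m - 5)*(m - 4)*(m - 3)*(m + 2)*(m - 1)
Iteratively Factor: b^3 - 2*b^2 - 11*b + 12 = (b - 1)*(b^2 - b - 12) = (b - 4)*(b - 1)*(b + 3)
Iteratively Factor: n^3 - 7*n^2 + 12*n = (n)*(n^2 - 7*n + 12) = n*(n - 4)*(n - 3)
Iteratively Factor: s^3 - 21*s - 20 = (s - 5)*(s^2 + 5*s + 4) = (s - 5)*(s + 4)*(s + 1)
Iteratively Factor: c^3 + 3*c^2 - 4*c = (c - 1)*(c^2 + 4*c) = c*(c - 1)*(c + 4)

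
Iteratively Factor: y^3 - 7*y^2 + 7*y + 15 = (y + 1)*(y^2 - 8*y + 15) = (y - 3)*(y + 1)*(y - 5)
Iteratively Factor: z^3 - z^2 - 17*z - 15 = (z + 1)*(z^2 - 2*z - 15) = (z + 1)*(z + 3)*(z - 5)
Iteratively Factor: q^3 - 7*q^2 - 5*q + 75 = (q + 3)*(q^2 - 10*q + 25) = (q - 5)*(q + 3)*(q - 5)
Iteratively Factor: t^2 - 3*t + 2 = (t - 1)*(t - 2)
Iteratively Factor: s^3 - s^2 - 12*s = (s)*(s^2 - s - 12) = s*(s + 3)*(s - 4)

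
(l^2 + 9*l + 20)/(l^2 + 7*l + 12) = (l + 5)/(l + 3)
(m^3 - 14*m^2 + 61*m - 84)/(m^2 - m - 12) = (m^2 - 10*m + 21)/(m + 3)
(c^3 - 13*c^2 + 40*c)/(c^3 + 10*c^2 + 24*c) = (c^2 - 13*c + 40)/(c^2 + 10*c + 24)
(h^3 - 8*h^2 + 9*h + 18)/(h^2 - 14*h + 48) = (h^2 - 2*h - 3)/(h - 8)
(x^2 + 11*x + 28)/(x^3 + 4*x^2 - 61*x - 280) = (x + 4)/(x^2 - 3*x - 40)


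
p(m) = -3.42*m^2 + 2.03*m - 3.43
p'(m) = 2.03 - 6.84*m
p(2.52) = -20.03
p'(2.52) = -15.21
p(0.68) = -3.63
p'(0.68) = -2.62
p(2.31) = -16.99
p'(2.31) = -13.77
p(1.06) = -5.12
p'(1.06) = -5.22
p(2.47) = -19.28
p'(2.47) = -14.86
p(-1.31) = -11.96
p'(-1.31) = 10.99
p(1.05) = -5.07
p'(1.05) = -5.15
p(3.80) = -45.10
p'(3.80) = -23.96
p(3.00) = -28.12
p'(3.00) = -18.49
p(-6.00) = -138.73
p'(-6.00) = 43.07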